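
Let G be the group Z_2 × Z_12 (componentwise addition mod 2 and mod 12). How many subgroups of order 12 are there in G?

|G| = 24 and 12 | 24, so subgroups of order 12 are possible by Lagrange.
The subgroups of order 12 are: {(0,0), (0,1), (0,2), (0,3), (0,4), (0,5), (0,6), (0,7), (0,8), (0,9), (0,10), (0,11)}; {(0,0), (0,2), (0,4), (0,6), (0,8), (0,10), (1,0), (1,2), (1,4), (1,6), (1,8), (1,10)}; {(0,0), (0,2), (0,4), (0,6), (0,8), (0,10), (1,1), (1,3), (1,5), (1,7), (1,9), (1,11)}.
So G has 3 subgroups of order 12.

3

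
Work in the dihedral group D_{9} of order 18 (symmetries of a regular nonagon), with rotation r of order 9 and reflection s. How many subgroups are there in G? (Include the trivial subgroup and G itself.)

16

|G| = 18, so by Lagrange every subgroup order divides 18. Divisors: 1, 2, 3, 6, 9, 18.
Subgroups by order — order 1: 1; order 2: 9; order 3: 1; order 6: 3; order 9: 1; order 18: 1.
Total: 1 + 9 + 1 + 3 + 1 + 1 = 16.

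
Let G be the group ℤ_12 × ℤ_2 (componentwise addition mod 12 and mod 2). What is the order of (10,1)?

6

The order of (10,1) in Z_12 × Z_2 is lcm(ord(10) in Z_12, ord(1) in Z_2).
ord(10) = 6 and ord(1) = 2, so |⟨(10,1)⟩| = lcm(6, 2) = 6.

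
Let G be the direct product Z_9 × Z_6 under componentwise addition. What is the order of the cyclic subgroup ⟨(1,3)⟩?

The order of (1,3) in Z_9 × Z_6 is lcm(ord(1) in Z_9, ord(3) in Z_6).
ord(1) = 9 and ord(3) = 2, so |⟨(1,3)⟩| = lcm(9, 2) = 18.

18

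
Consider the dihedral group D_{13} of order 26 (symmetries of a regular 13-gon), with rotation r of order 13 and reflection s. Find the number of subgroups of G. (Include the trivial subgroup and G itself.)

16

|G| = 26, so by Lagrange every subgroup order divides 26. Divisors: 1, 2, 13, 26.
Subgroups by order — order 1: 1; order 2: 13; order 13: 1; order 26: 1.
Total: 1 + 13 + 1 + 1 = 16.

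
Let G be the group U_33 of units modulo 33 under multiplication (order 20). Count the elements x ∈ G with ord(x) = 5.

4

The elements of order 5 are: 4, 16, 25, 31.
That's 4.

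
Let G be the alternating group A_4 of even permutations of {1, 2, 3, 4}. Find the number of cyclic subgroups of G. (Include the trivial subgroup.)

Group the elements of G by the cyclic subgroup they generate; each cyclic subgroup of order d accounts for φ(d) elements.
Cyclic subgroups by order — order 1: 1; order 2: 3; order 3: 4.
Total: 8.

8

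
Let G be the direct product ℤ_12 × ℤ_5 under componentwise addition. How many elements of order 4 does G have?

An element (a,b) has order lcm(ord(a), ord(b)); count pairs with lcm equal to 4.
Enumerating gives 2 such elements.

2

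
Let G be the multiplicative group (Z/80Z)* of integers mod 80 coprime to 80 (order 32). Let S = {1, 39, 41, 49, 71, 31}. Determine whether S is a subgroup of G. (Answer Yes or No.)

|S| = 6 does not divide |G| = 32, so by Lagrange S is not a subgroup.

No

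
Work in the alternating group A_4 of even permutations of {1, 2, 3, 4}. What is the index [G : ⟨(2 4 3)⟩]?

|⟨(2 4 3)⟩| = 3 and |G| = 12.
By Lagrange, [G : H] = |G|/|H| = 12/3 = 4.

4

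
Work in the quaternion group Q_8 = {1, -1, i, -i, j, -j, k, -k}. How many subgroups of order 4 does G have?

3

|G| = 8 and 4 | 8, so subgroups of order 4 are possible by Lagrange.
The subgroups of order 4 are: {1, -1, i, -i}; {1, -1, j, -j}; {1, -1, k, -k}.
So G has 3 subgroups of order 4.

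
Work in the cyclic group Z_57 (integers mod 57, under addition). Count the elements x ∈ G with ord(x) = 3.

2

In a cyclic group of order 57, the number of elements of order d (for d | 57) is φ(d).
φ(3) = 2.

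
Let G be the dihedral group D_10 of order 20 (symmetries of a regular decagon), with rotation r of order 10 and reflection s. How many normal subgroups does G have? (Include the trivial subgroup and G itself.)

7

G has 22 subgroups. Checking conjugation-invariance by order — order 1: 1/1 normal; order 2: 1/11 normal; order 4: 0/5 normal; order 5: 1/1 normal; order 10: 3/3 normal; order 20: 1/1 normal.
Total normal subgroups: 7.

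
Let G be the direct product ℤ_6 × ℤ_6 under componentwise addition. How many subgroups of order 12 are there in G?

|G| = 36 and 12 | 36, so subgroups of order 12 are possible by Lagrange.
The subgroups of order 12 are: {(0,0), (0,1), (0,2), (0,3), (0,4), (0,5), (3,0), (3,1), (3,2), (3,3), (3,4), (3,5)}; {(0,0), (0,3), (1,0), (1,3), (2,0), (2,3), (3,0), (3,3), (4,0), (4,3), (5,0), (5,3)}; {(0,0), (0,3), (1,1), (1,4), (2,2), (2,5), (3,0), (3,3), (4,1), (4,4), (5,2), (5,5)}; {(0,0), (0,3), (1,2), (1,5), (2,1), (2,4), (3,0), (3,3), (4,2), (4,5), (5,1), (5,4)}.
So G has 4 subgroups of order 12.

4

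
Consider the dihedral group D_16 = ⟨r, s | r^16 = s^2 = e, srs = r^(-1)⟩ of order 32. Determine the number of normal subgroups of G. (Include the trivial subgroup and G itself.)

8

G has 36 subgroups. Checking conjugation-invariance by order — order 1: 1/1 normal; order 2: 1/17 normal; order 4: 1/9 normal; order 8: 1/5 normal; order 16: 3/3 normal; order 32: 1/1 normal.
Total normal subgroups: 8.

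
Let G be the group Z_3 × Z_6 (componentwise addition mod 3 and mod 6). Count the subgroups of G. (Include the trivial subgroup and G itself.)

12

|G| = 18, so by Lagrange every subgroup order divides 18. Divisors: 1, 2, 3, 6, 9, 18.
Subgroups by order — order 1: 1; order 2: 1; order 3: 4; order 6: 4; order 9: 1; order 18: 1.
Total: 1 + 1 + 4 + 4 + 1 + 1 = 12.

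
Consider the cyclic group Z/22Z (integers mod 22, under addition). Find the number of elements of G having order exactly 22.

In a cyclic group of order 22, the number of elements of order d (for d | 22) is φ(d).
φ(22) = 10.

10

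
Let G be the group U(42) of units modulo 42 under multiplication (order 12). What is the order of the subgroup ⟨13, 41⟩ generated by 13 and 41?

|⟨13⟩| = 2 and |⟨41⟩| = 2, so |H| is a multiple of lcm(2, 2) = 2 and divides |G| = 12.
Closing under the operation: H = {1, 13, 29, 41}, so |H| = 4.

4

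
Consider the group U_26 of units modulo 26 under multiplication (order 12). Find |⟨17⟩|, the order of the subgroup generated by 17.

Compute successive powers of 17 mod 26: 17, 3, 25, 9, 23, 1; 17^6 ≡ 1 (mod 26).
So |⟨17⟩| = 6.

6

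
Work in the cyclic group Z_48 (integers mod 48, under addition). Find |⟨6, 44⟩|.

24

|⟨6⟩| = 8 and |⟨44⟩| = 12, so |H| is a multiple of lcm(8, 12) = 24 and divides |G| = 48.
Closing under the operation: H = {0, 2, 4, 6, 8, 10, 12, 14, 16, 18, 20, 22, 24, 26, 28, 30, 32, 34, 36, 38, 40, 42, 44, 46}, so |H| = 24.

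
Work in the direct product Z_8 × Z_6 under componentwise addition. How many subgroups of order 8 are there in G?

|G| = 48 and 8 | 48, so subgroups of order 8 are possible by Lagrange.
The subgroups of order 8 are: {(0,0), (0,3), (2,0), (2,3), (4,0), (4,3), (6,0), (6,3)}; {(0,0), (1,0), (2,0), (3,0), (4,0), (5,0), (6,0), (7,0)}; {(0,0), (1,3), (2,0), (3,3), (4,0), (5,3), (6,0), (7,3)}.
So G has 3 subgroups of order 8.

3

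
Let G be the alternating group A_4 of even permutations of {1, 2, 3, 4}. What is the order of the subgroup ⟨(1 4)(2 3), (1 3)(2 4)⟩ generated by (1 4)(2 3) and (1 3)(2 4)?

4

|⟨(1 4)(2 3)⟩| = 2 and |⟨(1 3)(2 4)⟩| = 2, so |H| is a multiple of lcm(2, 2) = 2 and divides |G| = 12.
Closing under the operation: H = {e, (1 2)(3 4), (1 3)(2 4), (1 4)(2 3)}, so |H| = 4.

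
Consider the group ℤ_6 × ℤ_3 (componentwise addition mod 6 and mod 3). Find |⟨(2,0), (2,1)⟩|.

9

|⟨(2,0)⟩| = 3 and |⟨(2,1)⟩| = 3, so |H| is a multiple of lcm(3, 3) = 3 and divides |G| = 18.
Closing under the operation: H = {(0,0), (0,1), (0,2), (2,0), (2,1), (2,2), (4,0), (4,1), (4,2)}, so |H| = 9.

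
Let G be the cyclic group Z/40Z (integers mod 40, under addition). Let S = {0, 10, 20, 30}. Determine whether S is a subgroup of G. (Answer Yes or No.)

|S| = 4 divides |G| = 40, consistent with Lagrange.
S contains the identity, every element's inverse is in S, and S is closed under +: it is a subgroup.
In fact S = ⟨10⟩.

Yes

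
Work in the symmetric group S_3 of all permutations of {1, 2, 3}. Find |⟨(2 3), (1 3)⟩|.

6

|⟨(2 3)⟩| = 2 and |⟨(1 3)⟩| = 2, so |H| is a multiple of lcm(2, 2) = 2 and divides |G| = 6.
Closing {(2 3), (1 3)} under the group operation gives all of G, so |H| = 6.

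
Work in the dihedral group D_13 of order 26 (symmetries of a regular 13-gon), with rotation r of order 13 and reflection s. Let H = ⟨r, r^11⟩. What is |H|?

13

|⟨r⟩| = 13 and |⟨r^11⟩| = 13, so |H| is a multiple of lcm(13, 13) = 13 and divides |G| = 26.
Closing under the operation: H = {e, r, r^2, r^3, r^4, r^5, r^6, r^7, r^8, r^9, r^10, r^11, r^12}, so |H| = 13.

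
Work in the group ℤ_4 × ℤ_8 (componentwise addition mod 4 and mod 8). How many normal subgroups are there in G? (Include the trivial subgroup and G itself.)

G is abelian, so every subgroup is normal.
G has 22 subgroups in total, hence 22 normal subgroups.

22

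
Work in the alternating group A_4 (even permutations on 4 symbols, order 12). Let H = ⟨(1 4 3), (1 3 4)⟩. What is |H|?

3

|⟨(1 4 3)⟩| = 3 and |⟨(1 3 4)⟩| = 3, so |H| is a multiple of lcm(3, 3) = 3 and divides |G| = 12.
Closing under the operation: H = {e, (1 3 4), (1 4 3)}, so |H| = 3.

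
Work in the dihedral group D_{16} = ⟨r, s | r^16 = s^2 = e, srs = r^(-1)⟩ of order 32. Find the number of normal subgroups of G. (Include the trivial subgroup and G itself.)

8

G has 36 subgroups. Checking conjugation-invariance by order — order 1: 1/1 normal; order 2: 1/17 normal; order 4: 1/9 normal; order 8: 1/5 normal; order 16: 3/3 normal; order 32: 1/1 normal.
Total normal subgroups: 8.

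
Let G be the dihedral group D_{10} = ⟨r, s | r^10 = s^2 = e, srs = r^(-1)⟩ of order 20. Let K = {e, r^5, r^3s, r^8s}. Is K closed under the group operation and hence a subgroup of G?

|K| = 4 divides |G| = 20, consistent with Lagrange.
K contains the identity, every element's inverse is in K, and K is closed under ·: it is a subgroup.

Yes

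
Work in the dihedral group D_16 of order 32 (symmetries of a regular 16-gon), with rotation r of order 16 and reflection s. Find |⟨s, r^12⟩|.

8

|⟨s⟩| = 2 and |⟨r^12⟩| = 4, so |H| is a multiple of lcm(2, 4) = 4 and divides |G| = 32.
Closing under the operation: H = {e, r^4, r^8, r^12, s, r^4s, r^8s, r^12s}, so |H| = 8.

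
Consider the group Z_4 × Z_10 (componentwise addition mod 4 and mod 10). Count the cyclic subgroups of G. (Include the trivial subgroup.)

Each element a generates a cyclic subgroup ⟨a⟩; distinct elements may generate the same one (a cyclic group of order d has φ(d) generators).
Cyclic subgroups by order — order 1: 1; order 2: 3; order 4: 2; order 5: 1; order 10: 3; order 20: 2.
Total: 12.

12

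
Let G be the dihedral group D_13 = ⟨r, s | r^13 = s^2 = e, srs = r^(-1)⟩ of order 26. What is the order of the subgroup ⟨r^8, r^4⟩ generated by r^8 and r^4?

13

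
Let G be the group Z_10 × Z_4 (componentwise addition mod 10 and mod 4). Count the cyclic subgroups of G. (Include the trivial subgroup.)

12

A cyclic subgroup of order d is generated by each of its φ(d) elements of order d, so the cyclic subgroups of order d number (#elements of order d)/φ(d).
Cyclic subgroups by order — order 1: 1; order 2: 3; order 4: 2; order 5: 1; order 10: 3; order 20: 2.
Total: 12.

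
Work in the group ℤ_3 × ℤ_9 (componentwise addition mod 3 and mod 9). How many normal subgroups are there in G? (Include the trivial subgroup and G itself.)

G is abelian, so every subgroup is normal.
G has 10 subgroups in total, hence 10 normal subgroups.

10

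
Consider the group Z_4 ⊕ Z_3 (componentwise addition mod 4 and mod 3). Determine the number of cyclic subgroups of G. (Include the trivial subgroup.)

Group the elements of G by the cyclic subgroup they generate; each cyclic subgroup of order d accounts for φ(d) elements.
Cyclic subgroups by order — order 1: 1; order 2: 1; order 3: 1; order 4: 1; order 6: 1; order 12: 1.
Total: 6.

6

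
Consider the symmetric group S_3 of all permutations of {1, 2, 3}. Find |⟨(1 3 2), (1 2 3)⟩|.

3

|⟨(1 3 2)⟩| = 3 and |⟨(1 2 3)⟩| = 3, so |H| is a multiple of lcm(3, 3) = 3 and divides |G| = 6.
Closing under the operation: H = {e, (1 2 3), (1 3 2)}, so |H| = 3.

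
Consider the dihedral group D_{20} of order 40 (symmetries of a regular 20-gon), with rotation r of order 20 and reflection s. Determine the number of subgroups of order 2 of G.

|G| = 40 and 2 | 40, so subgroups of order 2 are possible by Lagrange.
The subgroups of order 2 are: {e, r^10}; {e, r^10s}; {e, r^11s}; {e, r^12s}; … (21 in all).
So G has 21 subgroups of order 2.

21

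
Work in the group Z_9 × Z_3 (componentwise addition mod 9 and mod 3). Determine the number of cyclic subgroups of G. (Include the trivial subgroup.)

Each element a generates a cyclic subgroup ⟨a⟩; distinct elements may generate the same one (a cyclic group of order d has φ(d) generators).
Cyclic subgroups by order — order 1: 1; order 3: 4; order 9: 3.
Total: 8.

8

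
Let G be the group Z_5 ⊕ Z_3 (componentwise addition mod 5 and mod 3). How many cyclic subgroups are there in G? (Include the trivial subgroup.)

4

Group the elements of G by the cyclic subgroup they generate; each cyclic subgroup of order d accounts for φ(d) elements.
Cyclic subgroups by order — order 1: 1; order 3: 1; order 5: 1; order 15: 1.
Total: 4.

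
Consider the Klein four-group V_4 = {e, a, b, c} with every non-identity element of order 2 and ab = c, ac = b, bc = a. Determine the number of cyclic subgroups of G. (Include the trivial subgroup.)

4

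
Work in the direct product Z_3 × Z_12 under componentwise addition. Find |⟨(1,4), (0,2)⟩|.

18

|⟨(1,4)⟩| = 3 and |⟨(0,2)⟩| = 6, so |H| is a multiple of lcm(3, 6) = 6 and divides |G| = 36.
Closing under the operation: H = {(0,0), (0,2), (0,4), (0,6), (0,8), (0,10), (1,0), (1,2), (1,4), (1,6), (1,8), (1,10), (2,0), (2,2), (2,4), (2,6), (2,8), (2,10)}, so |H| = 18.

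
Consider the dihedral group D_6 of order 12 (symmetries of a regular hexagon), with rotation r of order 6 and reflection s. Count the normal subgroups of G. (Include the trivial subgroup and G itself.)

G has 16 subgroups. Checking conjugation-invariance by order — order 1: 1/1 normal; order 2: 1/7 normal; order 3: 1/1 normal; order 4: 0/3 normal; order 6: 3/3 normal; order 12: 1/1 normal.
Total normal subgroups: 7.

7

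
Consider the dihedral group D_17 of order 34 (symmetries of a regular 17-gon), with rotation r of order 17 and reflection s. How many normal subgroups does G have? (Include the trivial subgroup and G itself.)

3

G has 20 subgroups. Checking conjugation-invariance by order — order 1: 1/1 normal; order 2: 0/17 normal; order 17: 1/1 normal; order 34: 1/1 normal.
Total normal subgroups: 3.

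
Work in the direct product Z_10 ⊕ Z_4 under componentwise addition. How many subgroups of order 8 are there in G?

|G| = 40 and 8 | 40, so subgroups of order 8 are possible by Lagrange.
The subgroups of order 8 are: {(0,0), (0,1), (0,2), (0,3), (5,0), (5,1), (5,2), (5,3)}.
So G has 1 subgroup of order 8.

1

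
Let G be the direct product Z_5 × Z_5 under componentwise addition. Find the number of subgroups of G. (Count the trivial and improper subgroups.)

8

|G| = 25, so by Lagrange every subgroup order divides 25. Divisors: 1, 5, 25.
Subgroups by order — order 1: 1; order 5: 6; order 25: 1.
Total: 1 + 6 + 1 = 8.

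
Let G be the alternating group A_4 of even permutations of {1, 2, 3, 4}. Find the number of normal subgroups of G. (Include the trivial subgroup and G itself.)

3

G has 10 subgroups. Checking conjugation-invariance by order — order 1: 1/1 normal; order 2: 0/3 normal; order 3: 0/4 normal; order 4: 1/1 normal; order 12: 1/1 normal.
Total normal subgroups: 3.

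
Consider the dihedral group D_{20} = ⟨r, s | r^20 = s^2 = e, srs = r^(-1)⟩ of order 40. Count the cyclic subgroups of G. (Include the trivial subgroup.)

26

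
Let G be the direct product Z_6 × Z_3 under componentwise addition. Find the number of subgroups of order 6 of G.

4

|G| = 18 and 6 | 18, so subgroups of order 6 are possible by Lagrange.
The subgroups of order 6 are: {(0,0), (0,1), (0,2), (3,0), (3,1), (3,2)}; {(0,0), (1,0), (2,0), (3,0), (4,0), (5,0)}; {(0,0), (1,1), (2,2), (3,0), (4,1), (5,2)}; {(0,0), (1,2), (2,1), (3,0), (4,2), (5,1)}.
So G has 4 subgroups of order 6.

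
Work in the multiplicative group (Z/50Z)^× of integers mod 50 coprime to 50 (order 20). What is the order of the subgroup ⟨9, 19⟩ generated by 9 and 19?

10

|⟨9⟩| = 10 and |⟨19⟩| = 10, so |H| is a multiple of lcm(10, 10) = 10 and divides |G| = 20.
Closing under the operation: H = {1, 9, 11, 19, 21, 29, 31, 39, 41, 49}, so |H| = 10.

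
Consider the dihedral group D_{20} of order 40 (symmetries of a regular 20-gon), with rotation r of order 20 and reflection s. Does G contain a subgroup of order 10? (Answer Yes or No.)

Yes

10 | 40. A subgroup of order 10 is {e, r^2, r^4, r^6, r^8, r^10, r^12, r^14, r^16, r^18}.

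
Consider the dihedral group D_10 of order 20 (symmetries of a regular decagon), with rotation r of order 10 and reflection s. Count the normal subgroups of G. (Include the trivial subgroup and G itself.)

7

G has 22 subgroups. Checking conjugation-invariance by order — order 1: 1/1 normal; order 2: 1/11 normal; order 4: 0/5 normal; order 5: 1/1 normal; order 10: 3/3 normal; order 20: 1/1 normal.
Total normal subgroups: 7.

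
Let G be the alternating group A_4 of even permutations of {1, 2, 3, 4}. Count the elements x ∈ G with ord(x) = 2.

The elements of order 2 are: (1 2)(3 4), (1 3)(2 4), (1 4)(2 3).
That's 3.

3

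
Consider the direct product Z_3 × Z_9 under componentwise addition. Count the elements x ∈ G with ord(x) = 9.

An element (a,b) has order lcm(ord(a), ord(b)); count pairs with lcm equal to 9.
Enumerating gives 18 such elements.

18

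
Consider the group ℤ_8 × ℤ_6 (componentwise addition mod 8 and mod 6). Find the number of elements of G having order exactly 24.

16

An element (a,b) has order lcm(ord(a), ord(b)); count pairs with lcm equal to 24.
Enumerating gives 16 such elements.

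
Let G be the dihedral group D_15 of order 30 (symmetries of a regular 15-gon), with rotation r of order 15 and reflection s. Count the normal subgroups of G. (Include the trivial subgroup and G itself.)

G has 28 subgroups. Checking conjugation-invariance by order — order 1: 1/1 normal; order 2: 0/15 normal; order 3: 1/1 normal; order 5: 1/1 normal; order 6: 0/5 normal; order 10: 0/3 normal; order 15: 1/1 normal; order 30: 1/1 normal.
Total normal subgroups: 5.

5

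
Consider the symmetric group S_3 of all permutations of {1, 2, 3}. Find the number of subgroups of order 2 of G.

|G| = 6 and 2 | 6, so subgroups of order 2 are possible by Lagrange.
The subgroups of order 2 are: {e, (1 2)}; {e, (1 3)}; {e, (2 3)}.
So G has 3 subgroups of order 2.

3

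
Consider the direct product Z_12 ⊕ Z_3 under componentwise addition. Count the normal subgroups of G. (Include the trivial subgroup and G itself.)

18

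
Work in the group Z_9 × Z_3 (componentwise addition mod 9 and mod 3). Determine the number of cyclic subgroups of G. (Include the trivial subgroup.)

8

A cyclic subgroup of order d is generated by each of its φ(d) elements of order d, so the cyclic subgroups of order d number (#elements of order d)/φ(d).
Cyclic subgroups by order — order 1: 1; order 3: 4; order 9: 3.
Total: 8.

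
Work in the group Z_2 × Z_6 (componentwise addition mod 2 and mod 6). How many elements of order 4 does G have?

An element (a,b) has order lcm(ord(a), ord(b)); count pairs with lcm equal to 4.
Enumerating gives 0 such elements.

0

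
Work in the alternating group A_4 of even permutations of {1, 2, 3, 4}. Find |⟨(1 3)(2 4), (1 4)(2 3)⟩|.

4

|⟨(1 3)(2 4)⟩| = 2 and |⟨(1 4)(2 3)⟩| = 2, so |H| is a multiple of lcm(2, 2) = 2 and divides |G| = 12.
Closing under the operation: H = {e, (1 2)(3 4), (1 3)(2 4), (1 4)(2 3)}, so |H| = 4.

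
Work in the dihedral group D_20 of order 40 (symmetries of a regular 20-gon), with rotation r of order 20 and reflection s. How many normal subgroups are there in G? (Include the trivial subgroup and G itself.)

9

G has 48 subgroups. Checking conjugation-invariance by order — order 1: 1/1 normal; order 2: 1/21 normal; order 4: 1/11 normal; order 5: 1/1 normal; order 8: 0/5 normal; order 10: 1/5 normal; order 20: 3/3 normal; order 40: 1/1 normal.
Total normal subgroups: 9.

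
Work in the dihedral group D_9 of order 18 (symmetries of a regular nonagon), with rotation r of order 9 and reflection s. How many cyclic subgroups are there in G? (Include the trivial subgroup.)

Group the elements of G by the cyclic subgroup they generate; each cyclic subgroup of order d accounts for φ(d) elements.
Cyclic subgroups by order — order 1: 1; order 2: 9; order 3: 1; order 9: 1.
Total: 12.

12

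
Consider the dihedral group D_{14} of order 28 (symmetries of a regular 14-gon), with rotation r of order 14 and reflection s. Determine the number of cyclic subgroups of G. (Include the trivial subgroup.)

Each element a generates a cyclic subgroup ⟨a⟩; distinct elements may generate the same one (a cyclic group of order d has φ(d) generators).
Cyclic subgroups by order — order 1: 1; order 2: 15; order 7: 1; order 14: 1.
Total: 18.

18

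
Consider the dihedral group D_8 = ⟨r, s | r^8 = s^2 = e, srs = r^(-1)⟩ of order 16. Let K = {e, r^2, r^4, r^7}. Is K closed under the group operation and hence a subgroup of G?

r^7 ∈ K but its inverse r ∉ K, so K is not a subgroup.

No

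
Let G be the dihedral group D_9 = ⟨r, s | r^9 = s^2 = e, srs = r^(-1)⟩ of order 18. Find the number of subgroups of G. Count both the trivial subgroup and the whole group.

|G| = 18, so by Lagrange every subgroup order divides 18. Divisors: 1, 2, 3, 6, 9, 18.
Subgroups by order — order 1: 1; order 2: 9; order 3: 1; order 6: 3; order 9: 1; order 18: 1.
Total: 1 + 9 + 1 + 3 + 1 + 1 = 16.

16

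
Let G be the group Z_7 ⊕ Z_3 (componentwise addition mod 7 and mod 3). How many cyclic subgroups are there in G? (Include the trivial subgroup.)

A cyclic subgroup of order d is generated by each of its φ(d) elements of order d, so the cyclic subgroups of order d number (#elements of order d)/φ(d).
Cyclic subgroups by order — order 1: 1; order 3: 1; order 7: 1; order 21: 1.
Total: 4.

4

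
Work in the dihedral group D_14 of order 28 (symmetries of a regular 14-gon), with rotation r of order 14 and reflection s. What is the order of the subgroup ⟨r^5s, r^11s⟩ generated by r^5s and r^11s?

|⟨r^5s⟩| = 2 and |⟨r^11s⟩| = 2, so |H| is a multiple of lcm(2, 2) = 2 and divides |G| = 28.
Closing under the operation: H = {e, r^2, r^4, r^6, r^8, r^10, r^12, rs, r^3s, r^5s, r^7s, r^9s, r^11s, r^13s}, so |H| = 14.

14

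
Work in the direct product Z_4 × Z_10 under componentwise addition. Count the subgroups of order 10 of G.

3

|G| = 40 and 10 | 40, so subgroups of order 10 are possible by Lagrange.
The subgroups of order 10 are: {(0,0), (0,1), (0,2), (0,3), (0,4), (0,5), (0,6), (0,7), (0,8), (0,9)}; {(0,0), (0,2), (0,4), (0,6), (0,8), (2,0), (2,2), (2,4), (2,6), (2,8)}; {(0,0), (0,2), (0,4), (0,6), (0,8), (2,1), (2,3), (2,5), (2,7), (2,9)}.
So G has 3 subgroups of order 10.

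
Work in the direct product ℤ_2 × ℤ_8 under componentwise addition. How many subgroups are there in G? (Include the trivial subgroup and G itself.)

|G| = 16, so by Lagrange every subgroup order divides 16. Divisors: 1, 2, 4, 8, 16.
Subgroups by order — order 1: 1; order 2: 3; order 4: 3; order 8: 3; order 16: 1.
Total: 1 + 3 + 3 + 3 + 1 = 11.

11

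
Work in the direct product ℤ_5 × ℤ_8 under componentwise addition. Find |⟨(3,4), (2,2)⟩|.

20

|⟨(3,4)⟩| = 10 and |⟨(2,2)⟩| = 20, so |H| is a multiple of lcm(10, 20) = 20 and divides |G| = 40.
Closing under the operation: H = {(0,0), (0,2), (0,4), (0,6), (1,0), (1,2), (1,4), (1,6), (2,0), (2,2), (2,4), (2,6), (3,0), (3,2), (3,4), (3,6), (4,0), (4,2), (4,4), (4,6)}, so |H| = 20.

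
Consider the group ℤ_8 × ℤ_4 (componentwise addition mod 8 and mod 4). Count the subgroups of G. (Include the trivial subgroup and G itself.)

22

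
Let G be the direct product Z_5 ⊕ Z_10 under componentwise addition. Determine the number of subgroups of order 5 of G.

|G| = 50 and 5 | 50, so subgroups of order 5 are possible by Lagrange.
The subgroups of order 5 are: {(0,0), (0,2), (0,4), (0,6), (0,8)}; {(0,0), (1,0), (2,0), (3,0), (4,0)}; {(0,0), (1,2), (2,4), (3,6), (4,8)}; {(0,0), (1,4), (2,8), (3,2), (4,6)}; … (6 in all).
So G has 6 subgroups of order 5.

6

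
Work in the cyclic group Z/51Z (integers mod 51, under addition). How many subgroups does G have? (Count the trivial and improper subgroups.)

A cyclic group of order 51 has exactly one subgroup for each divisor of 51.
Divisors of 51: 1, 3, 17, 51.
So Z/51Z has 4 subgroups.

4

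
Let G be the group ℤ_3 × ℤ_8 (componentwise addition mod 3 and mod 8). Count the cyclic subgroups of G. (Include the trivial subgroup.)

Group the elements of G by the cyclic subgroup they generate; each cyclic subgroup of order d accounts for φ(d) elements.
Cyclic subgroups by order — order 1: 1; order 2: 1; order 3: 1; order 4: 1; order 6: 1; order 8: 1; order 12: 1; order 24: 1.
Total: 8.

8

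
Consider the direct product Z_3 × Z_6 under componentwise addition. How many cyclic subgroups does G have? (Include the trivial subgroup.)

10

A cyclic subgroup of order d is generated by each of its φ(d) elements of order d, so the cyclic subgroups of order d number (#elements of order d)/φ(d).
Cyclic subgroups by order — order 1: 1; order 2: 1; order 3: 4; order 6: 4.
Total: 10.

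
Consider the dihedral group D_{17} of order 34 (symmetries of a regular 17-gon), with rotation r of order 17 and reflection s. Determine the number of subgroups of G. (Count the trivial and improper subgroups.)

20

|G| = 34, so by Lagrange every subgroup order divides 34. Divisors: 1, 2, 17, 34.
Subgroups by order — order 1: 1; order 2: 17; order 17: 1; order 34: 1.
Total: 1 + 17 + 1 + 1 = 20.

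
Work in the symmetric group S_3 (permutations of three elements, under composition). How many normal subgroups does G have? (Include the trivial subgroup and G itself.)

3

G has 6 subgroups. Checking conjugation-invariance by order — order 1: 1/1 normal; order 2: 0/3 normal; order 3: 1/1 normal; order 6: 1/1 normal.
Total normal subgroups: 3.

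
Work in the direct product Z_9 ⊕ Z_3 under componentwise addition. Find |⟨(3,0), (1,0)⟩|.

9

|⟨(3,0)⟩| = 3 and |⟨(1,0)⟩| = 9, so |H| is a multiple of lcm(3, 9) = 9 and divides |G| = 27.
Closing under the operation: H = {(0,0), (1,0), (2,0), (3,0), (4,0), (5,0), (6,0), (7,0), (8,0)}, so |H| = 9.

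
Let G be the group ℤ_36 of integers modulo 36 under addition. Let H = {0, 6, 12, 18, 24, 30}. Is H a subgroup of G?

Yes

|H| = 6 divides |G| = 36, consistent with Lagrange.
H contains the identity, every element's inverse is in H, and H is closed under +: it is a subgroup.
In fact H = ⟨6⟩.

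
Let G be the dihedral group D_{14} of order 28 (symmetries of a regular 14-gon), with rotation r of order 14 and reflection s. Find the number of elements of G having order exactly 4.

0

No element of G has order 4 (even though 4 | 28).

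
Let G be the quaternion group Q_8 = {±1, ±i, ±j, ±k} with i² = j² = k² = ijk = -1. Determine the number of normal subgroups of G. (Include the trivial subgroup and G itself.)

G has 6 subgroups. Checking conjugation-invariance by order — order 1: 1/1 normal; order 2: 1/1 normal; order 4: 3/3 normal; order 8: 1/1 normal.
Total normal subgroups: 6.

6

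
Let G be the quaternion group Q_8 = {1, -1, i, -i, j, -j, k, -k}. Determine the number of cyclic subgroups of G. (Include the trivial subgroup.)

Each element a generates a cyclic subgroup ⟨a⟩; distinct elements may generate the same one (a cyclic group of order d has φ(d) generators).
Cyclic subgroups by order — order 1: 1; order 2: 1; order 4: 3.
Total: 5.

5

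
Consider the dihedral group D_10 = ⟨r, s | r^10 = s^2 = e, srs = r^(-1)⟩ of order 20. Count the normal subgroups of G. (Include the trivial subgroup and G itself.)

G has 22 subgroups. Checking conjugation-invariance by order — order 1: 1/1 normal; order 2: 1/11 normal; order 4: 0/5 normal; order 5: 1/1 normal; order 10: 3/3 normal; order 20: 1/1 normal.
Total normal subgroups: 7.

7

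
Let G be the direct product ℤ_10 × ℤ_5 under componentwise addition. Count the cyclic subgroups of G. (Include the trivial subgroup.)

14

Group the elements of G by the cyclic subgroup they generate; each cyclic subgroup of order d accounts for φ(d) elements.
Cyclic subgroups by order — order 1: 1; order 2: 1; order 5: 6; order 10: 6.
Total: 14.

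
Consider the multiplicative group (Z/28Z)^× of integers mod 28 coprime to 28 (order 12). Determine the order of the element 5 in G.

Compute successive powers of 5 mod 28: 5, 25, 13, 9, 17, 1; 5^6 ≡ 1 (mod 28).
So |⟨5⟩| = 6.

6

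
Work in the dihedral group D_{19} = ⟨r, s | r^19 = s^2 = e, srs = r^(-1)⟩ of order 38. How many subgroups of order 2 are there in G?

|G| = 38 and 2 | 38, so subgroups of order 2 are possible by Lagrange.
The subgroups of order 2 are: {e, r^10s}; {e, r^11s}; {e, r^12s}; {e, r^13s}; … (19 in all).
So G has 19 subgroups of order 2.

19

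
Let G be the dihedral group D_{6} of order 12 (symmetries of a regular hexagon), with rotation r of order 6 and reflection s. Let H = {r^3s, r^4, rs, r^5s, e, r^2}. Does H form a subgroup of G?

Yes

|H| = 6 divides |G| = 12, consistent with Lagrange.
H contains the identity, every element's inverse is in H, and H is closed under ·: it is a subgroup.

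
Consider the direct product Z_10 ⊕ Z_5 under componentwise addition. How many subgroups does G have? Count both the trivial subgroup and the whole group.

|G| = 50, so by Lagrange every subgroup order divides 50. Divisors: 1, 2, 5, 10, 25, 50.
Subgroups by order — order 1: 1; order 2: 1; order 5: 6; order 10: 6; order 25: 1; order 50: 1.
Total: 1 + 1 + 6 + 6 + 1 + 1 = 16.

16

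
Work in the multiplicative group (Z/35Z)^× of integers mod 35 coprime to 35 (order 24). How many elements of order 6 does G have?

The elements of order 6 are: 4, 9, 19, 24, 26, 31.
That's 6.

6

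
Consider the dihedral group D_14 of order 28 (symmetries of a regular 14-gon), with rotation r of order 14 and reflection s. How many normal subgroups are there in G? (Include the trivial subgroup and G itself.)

G has 28 subgroups. Checking conjugation-invariance by order — order 1: 1/1 normal; order 2: 1/15 normal; order 4: 0/7 normal; order 7: 1/1 normal; order 14: 3/3 normal; order 28: 1/1 normal.
Total normal subgroups: 7.

7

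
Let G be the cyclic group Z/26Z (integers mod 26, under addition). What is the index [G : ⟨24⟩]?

|⟨24⟩| = 13 and |G| = 26.
By Lagrange, [G : H] = |G|/|H| = 26/13 = 2.

2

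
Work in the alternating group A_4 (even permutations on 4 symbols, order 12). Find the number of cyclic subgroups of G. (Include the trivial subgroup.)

8

Group the elements of G by the cyclic subgroup they generate; each cyclic subgroup of order d accounts for φ(d) elements.
Cyclic subgroups by order — order 1: 1; order 2: 3; order 3: 4.
Total: 8.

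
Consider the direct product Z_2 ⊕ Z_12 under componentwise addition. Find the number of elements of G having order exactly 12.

8

An element (a,b) has order lcm(ord(a), ord(b)); count pairs with lcm equal to 12.
Enumerating gives 8 such elements.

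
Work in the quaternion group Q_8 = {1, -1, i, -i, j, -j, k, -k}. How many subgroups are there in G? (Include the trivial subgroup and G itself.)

6

|G| = 8, so by Lagrange every subgroup order divides 8. Divisors: 1, 2, 4, 8.
Subgroups by order — order 1: 1; order 2: 1; order 4: 3; order 8: 1.
Total: 1 + 1 + 3 + 1 = 6.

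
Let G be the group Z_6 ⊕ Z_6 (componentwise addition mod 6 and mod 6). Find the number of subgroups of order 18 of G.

3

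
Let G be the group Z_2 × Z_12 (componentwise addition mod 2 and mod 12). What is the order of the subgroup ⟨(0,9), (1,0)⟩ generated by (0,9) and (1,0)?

8

|⟨(0,9)⟩| = 4 and |⟨(1,0)⟩| = 2, so |H| is a multiple of lcm(4, 2) = 4 and divides |G| = 24.
Closing under the operation: H = {(0,0), (0,3), (0,6), (0,9), (1,0), (1,3), (1,6), (1,9)}, so |H| = 8.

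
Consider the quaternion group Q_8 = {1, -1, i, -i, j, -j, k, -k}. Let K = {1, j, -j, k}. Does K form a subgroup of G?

No

k ∈ K but its inverse -k ∉ K, so K is not a subgroup.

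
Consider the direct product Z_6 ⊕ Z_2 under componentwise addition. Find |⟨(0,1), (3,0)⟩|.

|⟨(0,1)⟩| = 2 and |⟨(3,0)⟩| = 2, so |H| is a multiple of lcm(2, 2) = 2 and divides |G| = 12.
Closing under the operation: H = {(0,0), (0,1), (3,0), (3,1)}, so |H| = 4.

4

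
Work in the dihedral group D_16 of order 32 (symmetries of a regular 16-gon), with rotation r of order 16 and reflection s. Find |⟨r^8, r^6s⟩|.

4

|⟨r^8⟩| = 2 and |⟨r^6s⟩| = 2, so |H| is a multiple of lcm(2, 2) = 2 and divides |G| = 32.
Closing under the operation: H = {e, r^8, r^6s, r^14s}, so |H| = 4.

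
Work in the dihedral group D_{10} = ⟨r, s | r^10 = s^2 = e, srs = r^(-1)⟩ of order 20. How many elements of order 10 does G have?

4

The elements of order 10 are: r, r^3, r^7, r^9.
That's 4.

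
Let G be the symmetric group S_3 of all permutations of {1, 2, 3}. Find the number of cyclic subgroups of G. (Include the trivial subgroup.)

A cyclic subgroup of order d is generated by each of its φ(d) elements of order d, so the cyclic subgroups of order d number (#elements of order d)/φ(d).
Cyclic subgroups by order — order 1: 1; order 2: 3; order 3: 1.
Total: 5.

5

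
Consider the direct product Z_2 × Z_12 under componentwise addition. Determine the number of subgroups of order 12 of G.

3

|G| = 24 and 12 | 24, so subgroups of order 12 are possible by Lagrange.
The subgroups of order 12 are: {(0,0), (0,1), (0,2), (0,3), (0,4), (0,5), (0,6), (0,7), (0,8), (0,9), (0,10), (0,11)}; {(0,0), (0,2), (0,4), (0,6), (0,8), (0,10), (1,0), (1,2), (1,4), (1,6), (1,8), (1,10)}; {(0,0), (0,2), (0,4), (0,6), (0,8), (0,10), (1,1), (1,3), (1,5), (1,7), (1,9), (1,11)}.
So G has 3 subgroups of order 12.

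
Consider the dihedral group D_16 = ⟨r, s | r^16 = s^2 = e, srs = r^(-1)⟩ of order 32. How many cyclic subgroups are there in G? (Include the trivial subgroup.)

21

Group the elements of G by the cyclic subgroup they generate; each cyclic subgroup of order d accounts for φ(d) elements.
Cyclic subgroups by order — order 1: 1; order 2: 17; order 4: 1; order 8: 1; order 16: 1.
Total: 21.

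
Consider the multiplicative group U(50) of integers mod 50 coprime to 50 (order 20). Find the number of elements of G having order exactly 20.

The elements of order 20 are: 3, 13, 17, 23, 27, 33, 37, 47.
That's 8.

8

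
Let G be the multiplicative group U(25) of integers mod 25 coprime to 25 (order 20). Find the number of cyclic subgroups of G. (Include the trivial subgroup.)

Each element a generates a cyclic subgroup ⟨a⟩; distinct elements may generate the same one (a cyclic group of order d has φ(d) generators).
Cyclic subgroups by order — order 1: 1; order 2: 1; order 4: 1; order 5: 1; order 10: 1; order 20: 1.
Total: 6.

6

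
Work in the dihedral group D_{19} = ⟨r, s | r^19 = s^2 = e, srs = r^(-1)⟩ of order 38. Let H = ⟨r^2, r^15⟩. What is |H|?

|⟨r^2⟩| = 19 and |⟨r^15⟩| = 19, so |H| is a multiple of lcm(19, 19) = 19 and divides |G| = 38.
Closing under the operation: H = {e, r, r^2, r^3, r^4, r^5, r^6, r^7, r^8, r^9, r^10, r^11, r^12, r^13, r^14, r^15, r^16, r^17, r^18}, so |H| = 19.

19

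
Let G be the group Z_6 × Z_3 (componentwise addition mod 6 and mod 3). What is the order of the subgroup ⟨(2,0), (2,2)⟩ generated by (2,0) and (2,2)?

|⟨(2,0)⟩| = 3 and |⟨(2,2)⟩| = 3, so |H| is a multiple of lcm(3, 3) = 3 and divides |G| = 18.
Closing under the operation: H = {(0,0), (0,1), (0,2), (2,0), (2,1), (2,2), (4,0), (4,1), (4,2)}, so |H| = 9.

9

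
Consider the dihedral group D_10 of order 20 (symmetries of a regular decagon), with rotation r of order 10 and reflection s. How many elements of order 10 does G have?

4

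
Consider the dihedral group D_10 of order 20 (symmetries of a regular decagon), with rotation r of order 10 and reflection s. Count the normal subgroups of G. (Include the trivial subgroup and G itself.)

G has 22 subgroups. Checking conjugation-invariance by order — order 1: 1/1 normal; order 2: 1/11 normal; order 4: 0/5 normal; order 5: 1/1 normal; order 10: 3/3 normal; order 20: 1/1 normal.
Total normal subgroups: 7.

7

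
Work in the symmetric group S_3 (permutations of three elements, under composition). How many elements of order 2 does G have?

The elements of order 2 are: (2 3), (1 2), (1 3).
That's 3.

3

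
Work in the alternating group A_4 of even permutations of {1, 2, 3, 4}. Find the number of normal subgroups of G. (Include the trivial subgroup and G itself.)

3

G has 10 subgroups. Checking conjugation-invariance by order — order 1: 1/1 normal; order 2: 0/3 normal; order 3: 0/4 normal; order 4: 1/1 normal; order 12: 1/1 normal.
Total normal subgroups: 3.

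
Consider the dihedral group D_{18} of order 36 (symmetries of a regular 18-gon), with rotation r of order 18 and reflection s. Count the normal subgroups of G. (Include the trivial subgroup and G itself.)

G has 45 subgroups. Checking conjugation-invariance by order — order 1: 1/1 normal; order 2: 1/19 normal; order 3: 1/1 normal; order 4: 0/9 normal; order 6: 1/7 normal; order 9: 1/1 normal; order 12: 0/3 normal; order 18: 3/3 normal; order 36: 1/1 normal.
Total normal subgroups: 9.

9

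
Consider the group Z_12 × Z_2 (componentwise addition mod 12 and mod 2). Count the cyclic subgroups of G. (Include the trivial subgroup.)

12

Each element a generates a cyclic subgroup ⟨a⟩; distinct elements may generate the same one (a cyclic group of order d has φ(d) generators).
Cyclic subgroups by order — order 1: 1; order 2: 3; order 3: 1; order 4: 2; order 6: 3; order 12: 2.
Total: 12.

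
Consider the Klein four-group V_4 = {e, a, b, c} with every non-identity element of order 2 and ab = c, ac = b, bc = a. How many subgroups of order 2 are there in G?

|G| = 4 and 2 | 4, so subgroups of order 2 are possible by Lagrange.
The subgroups of order 2 are: {e, a}; {e, b}; {e, c}.
So G has 3 subgroups of order 2.

3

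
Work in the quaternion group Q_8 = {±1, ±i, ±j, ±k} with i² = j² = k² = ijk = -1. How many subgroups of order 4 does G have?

3

|G| = 8 and 4 | 8, so subgroups of order 4 are possible by Lagrange.
The subgroups of order 4 are: {1, -1, i, -i}; {1, -1, j, -j}; {1, -1, k, -k}.
So G has 3 subgroups of order 4.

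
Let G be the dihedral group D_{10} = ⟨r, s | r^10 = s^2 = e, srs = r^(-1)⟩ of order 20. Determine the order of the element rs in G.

2

Computing powers of rs: the smallest k with (rs)^k = e is k = 2.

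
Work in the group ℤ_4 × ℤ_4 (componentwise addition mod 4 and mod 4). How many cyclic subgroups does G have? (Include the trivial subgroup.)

10

A cyclic subgroup of order d is generated by each of its φ(d) elements of order d, so the cyclic subgroups of order d number (#elements of order d)/φ(d).
Cyclic subgroups by order — order 1: 1; order 2: 3; order 4: 6.
Total: 10.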